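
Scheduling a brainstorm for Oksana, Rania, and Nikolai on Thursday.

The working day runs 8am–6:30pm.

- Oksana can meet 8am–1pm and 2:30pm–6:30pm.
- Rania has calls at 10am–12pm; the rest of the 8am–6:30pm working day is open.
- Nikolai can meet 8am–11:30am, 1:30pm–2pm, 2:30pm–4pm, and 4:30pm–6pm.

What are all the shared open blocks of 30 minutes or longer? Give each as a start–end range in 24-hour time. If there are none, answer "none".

08:00–10:00, 14:30–16:00, 16:30–18:00

Rania free within 08:00–18:30: 08:00–10:00, 12:00–18:30.
Oksana ∩ Rania: 08:00–10:00, 12:00–13:00, 14:30–18:30.
Oksana ∩ Rania ∩ Nikolai: 08:00–10:00, 14:30–16:00, 16:30–18:00.
Windows ≥ 30 min: 08:00–10:00, 14:30–16:00, 16:30–18:00.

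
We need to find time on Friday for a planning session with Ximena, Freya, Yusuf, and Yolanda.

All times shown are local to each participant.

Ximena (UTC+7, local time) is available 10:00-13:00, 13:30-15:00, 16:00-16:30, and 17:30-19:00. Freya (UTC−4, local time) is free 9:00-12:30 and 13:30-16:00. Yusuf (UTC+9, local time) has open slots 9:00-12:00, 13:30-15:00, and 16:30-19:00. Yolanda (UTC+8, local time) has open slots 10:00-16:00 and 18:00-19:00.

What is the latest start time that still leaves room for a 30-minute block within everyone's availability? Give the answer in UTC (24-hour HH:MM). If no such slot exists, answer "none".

none

Ximena → UTC: 03:00–06:00, 06:30–08:00, 09:00–09:30, 10:30–12:00.
Freya → UTC: 13:00–16:30, 17:30–20:00.
Yusuf → UTC: 00:00–03:00, 04:30–06:00, 07:30–10:00.
Yolanda → UTC: 02:00–08:00, 10:00–11:00.
Ximena ∩ Freya: (none).
Ximena ∩ Freya ∩ Yusuf: (none).
Ximena ∩ Freya ∩ Yusuf ∩ Yolanda: (none).
Windows ≥ 30 min: (none).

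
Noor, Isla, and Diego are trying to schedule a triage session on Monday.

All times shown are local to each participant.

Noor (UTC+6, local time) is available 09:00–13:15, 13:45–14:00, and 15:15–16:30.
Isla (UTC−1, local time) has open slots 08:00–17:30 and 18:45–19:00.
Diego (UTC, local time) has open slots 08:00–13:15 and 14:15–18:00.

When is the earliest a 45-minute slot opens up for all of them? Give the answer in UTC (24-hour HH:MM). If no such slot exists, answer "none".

Noor → UTC: 03:00–07:15, 07:45–08:00, 09:15–10:30.
Isla → UTC: 09:00–18:30, 19:45–20:00.
Diego → UTC: 08:00–13:15, 14:15–18:00.
Noor ∩ Isla: 09:15–10:30.
Noor ∩ Isla ∩ Diego: 09:15–10:30.
Windows ≥ 45 min: 09:15–10:30.
Earliest such window starts at 09:15.

09:15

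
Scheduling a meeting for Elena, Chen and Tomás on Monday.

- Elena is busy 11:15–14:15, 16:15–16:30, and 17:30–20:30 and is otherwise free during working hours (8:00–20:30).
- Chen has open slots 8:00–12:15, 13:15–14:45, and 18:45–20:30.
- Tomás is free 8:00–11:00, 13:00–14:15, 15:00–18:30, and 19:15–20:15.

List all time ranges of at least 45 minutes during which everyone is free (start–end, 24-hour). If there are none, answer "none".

08:00–11:00

Elena free within 08:00–20:30: 08:00–11:15, 14:15–16:15, 16:30–17:30.
Elena ∩ Chen: 08:00–11:15, 14:15–14:45.
Elena ∩ Chen ∩ Tomás: 08:00–11:00.
Windows ≥ 45 min: 08:00–11:00.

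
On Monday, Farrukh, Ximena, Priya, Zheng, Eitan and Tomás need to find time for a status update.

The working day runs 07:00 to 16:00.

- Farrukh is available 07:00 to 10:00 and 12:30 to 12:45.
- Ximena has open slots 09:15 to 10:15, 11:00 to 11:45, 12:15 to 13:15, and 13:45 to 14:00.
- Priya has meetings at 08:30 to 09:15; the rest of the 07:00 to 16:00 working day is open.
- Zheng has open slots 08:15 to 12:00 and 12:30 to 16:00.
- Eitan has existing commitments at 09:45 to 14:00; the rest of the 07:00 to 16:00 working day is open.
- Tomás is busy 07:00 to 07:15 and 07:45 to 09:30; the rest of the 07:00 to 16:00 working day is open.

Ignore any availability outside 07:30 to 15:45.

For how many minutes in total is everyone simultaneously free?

15 minutes

Priya free within 07:00–16:00: 07:00–08:30, 09:15–16:00.
Eitan free within 07:00–16:00: 07:00–09:45, 14:00–16:00.
Tomás free within 07:00–16:00: 07:15–07:45, 09:30–16:00.
Farrukh ∩ Ximena: 09:15–10:00, 12:30–12:45.
Farrukh ∩ Ximena ∩ Priya: 09:15–10:00, 12:30–12:45.
Farrukh ∩ Ximena ∩ Priya ∩ Zheng: 09:15–10:00, 12:30–12:45.
Farrukh ∩ Ximena ∩ Priya ∩ Zheng ∩ Eitan: 09:15–09:45.
Farrukh ∩ Ximena ∩ Priya ∩ Zheng ∩ Eitan ∩ Tomás: 09:30–09:45.
Restricted to 07:30–15:45: 09:30–09:45.
Total common minutes: 15.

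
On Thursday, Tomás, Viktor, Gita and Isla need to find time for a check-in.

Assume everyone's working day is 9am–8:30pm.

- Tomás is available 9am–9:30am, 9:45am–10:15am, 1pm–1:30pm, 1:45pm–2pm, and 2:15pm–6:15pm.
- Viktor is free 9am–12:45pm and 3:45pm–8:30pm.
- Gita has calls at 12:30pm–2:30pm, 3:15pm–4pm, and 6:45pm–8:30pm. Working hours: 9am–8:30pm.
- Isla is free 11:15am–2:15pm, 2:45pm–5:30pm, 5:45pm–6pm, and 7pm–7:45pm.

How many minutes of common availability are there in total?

Gita free within 09:00–20:30: 09:00–12:30, 14:30–15:15, 16:00–18:45.
Tomás ∩ Viktor: 09:00–09:30, 09:45–10:15, 15:45–18:15.
Tomás ∩ Viktor ∩ Gita: 09:00–09:30, 09:45–10:15, 16:00–18:15.
Tomás ∩ Viktor ∩ Gita ∩ Isla: 16:00–17:30, 17:45–18:00.
Total common minutes: 90 + 15 = 105.

105 minutes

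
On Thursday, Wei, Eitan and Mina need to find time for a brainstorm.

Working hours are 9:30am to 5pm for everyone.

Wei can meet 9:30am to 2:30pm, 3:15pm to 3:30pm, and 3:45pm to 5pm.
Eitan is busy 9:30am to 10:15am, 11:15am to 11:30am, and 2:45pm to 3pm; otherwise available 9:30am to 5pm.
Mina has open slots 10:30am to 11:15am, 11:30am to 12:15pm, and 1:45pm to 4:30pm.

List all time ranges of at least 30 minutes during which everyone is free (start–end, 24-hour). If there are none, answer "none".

Eitan free within 09:30–17:00: 10:15–11:15, 11:30–14:45, 15:00–17:00.
Wei ∩ Eitan: 10:15–11:15, 11:30–14:30, 15:15–15:30, 15:45–17:00.
Wei ∩ Eitan ∩ Mina: 10:30–11:15, 11:30–12:15, 13:45–14:30, 15:15–15:30, 15:45–16:30.
Windows ≥ 30 min: 10:30–11:15, 11:30–12:15, 13:45–14:30, 15:45–16:30.

10:30–11:15, 11:30–12:15, 13:45–14:30, 15:45–16:30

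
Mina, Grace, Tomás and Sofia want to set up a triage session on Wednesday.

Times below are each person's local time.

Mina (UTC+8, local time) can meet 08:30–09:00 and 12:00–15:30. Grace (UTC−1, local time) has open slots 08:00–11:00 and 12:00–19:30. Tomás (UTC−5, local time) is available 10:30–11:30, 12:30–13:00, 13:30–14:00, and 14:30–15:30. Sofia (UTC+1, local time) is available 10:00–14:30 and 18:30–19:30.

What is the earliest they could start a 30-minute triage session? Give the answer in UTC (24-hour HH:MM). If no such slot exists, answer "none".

Mina → UTC: 00:30–01:00, 04:00–07:30.
Grace → UTC: 09:00–12:00, 13:00–20:30.
Tomás → UTC: 15:30–16:30, 17:30–18:00, 18:30–19:00, 19:30–20:30.
Sofia → UTC: 09:00–13:30, 17:30–18:30.
Mina ∩ Grace: (none).
Mina ∩ Grace ∩ Tomás: (none).
Mina ∩ Grace ∩ Tomás ∩ Sofia: (none).
Windows ≥ 30 min: (none).

none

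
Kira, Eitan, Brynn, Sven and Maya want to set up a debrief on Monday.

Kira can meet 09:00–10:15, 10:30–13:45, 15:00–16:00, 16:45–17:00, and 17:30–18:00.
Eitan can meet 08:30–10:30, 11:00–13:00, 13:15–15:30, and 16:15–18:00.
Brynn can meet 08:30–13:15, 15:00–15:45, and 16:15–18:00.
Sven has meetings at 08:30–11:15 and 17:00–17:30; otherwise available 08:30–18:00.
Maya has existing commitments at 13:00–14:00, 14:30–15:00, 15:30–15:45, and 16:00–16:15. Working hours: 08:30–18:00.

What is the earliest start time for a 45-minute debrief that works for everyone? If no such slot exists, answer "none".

11:15

Sven free within 08:30–18:00: 11:15–17:00, 17:30–18:00.
Maya free within 08:30–18:00: 08:30–13:00, 14:00–14:30, 15:00–15:30, 15:45–16:00, 16:15–18:00.
Kira ∩ Eitan: 09:00–10:15, 11:00–13:00, 13:15–13:45, 15:00–15:30, 16:45–17:00, 17:30–18:00.
Kira ∩ Eitan ∩ Brynn: 09:00–10:15, 11:00–13:00, 15:00–15:30, 16:45–17:00, 17:30–18:00.
Kira ∩ Eitan ∩ Brynn ∩ Sven: 11:15–13:00, 15:00–15:30, 16:45–17:00, 17:30–18:00.
Kira ∩ Eitan ∩ Brynn ∩ Sven ∩ Maya: 11:15–13:00, 15:00–15:30, 16:45–17:00, 17:30–18:00.
Windows ≥ 45 min: 11:15–13:00.
Earliest such window starts at 11:15.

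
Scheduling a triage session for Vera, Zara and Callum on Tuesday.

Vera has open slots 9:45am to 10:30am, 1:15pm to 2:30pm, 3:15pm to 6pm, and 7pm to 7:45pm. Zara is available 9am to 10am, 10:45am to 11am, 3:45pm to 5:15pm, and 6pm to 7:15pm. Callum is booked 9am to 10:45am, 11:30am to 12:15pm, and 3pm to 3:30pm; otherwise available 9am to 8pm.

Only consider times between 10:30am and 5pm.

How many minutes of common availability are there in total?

75 minutes

Callum free within 09:00–20:00: 10:45–11:30, 12:15–15:00, 15:30–20:00.
Vera ∩ Zara: 09:45–10:00, 15:45–17:15, 19:00–19:15.
Vera ∩ Zara ∩ Callum: 15:45–17:15, 19:00–19:15.
Restricted to 10:30–17:00: 15:45–17:00.
Total common minutes: 75.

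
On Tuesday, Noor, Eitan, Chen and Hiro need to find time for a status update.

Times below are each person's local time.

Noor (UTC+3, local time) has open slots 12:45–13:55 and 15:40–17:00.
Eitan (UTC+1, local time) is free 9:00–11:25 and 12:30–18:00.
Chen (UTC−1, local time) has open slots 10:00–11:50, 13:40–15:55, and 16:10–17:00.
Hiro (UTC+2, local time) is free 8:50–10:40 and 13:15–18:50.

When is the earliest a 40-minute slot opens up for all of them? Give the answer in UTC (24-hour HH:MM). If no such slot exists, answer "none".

none

Noor → UTC: 09:45–10:55, 12:40–14:00.
Eitan → UTC: 08:00–10:25, 11:30–17:00.
Chen → UTC: 11:00–12:50, 14:40–16:55, 17:10–18:00.
Hiro → UTC: 06:50–08:40, 11:15–16:50.
Noor ∩ Eitan: 09:45–10:25, 12:40–14:00.
Noor ∩ Eitan ∩ Chen: 12:40–12:50.
Noor ∩ Eitan ∩ Chen ∩ Hiro: 12:40–12:50.
Windows ≥ 40 min: (none).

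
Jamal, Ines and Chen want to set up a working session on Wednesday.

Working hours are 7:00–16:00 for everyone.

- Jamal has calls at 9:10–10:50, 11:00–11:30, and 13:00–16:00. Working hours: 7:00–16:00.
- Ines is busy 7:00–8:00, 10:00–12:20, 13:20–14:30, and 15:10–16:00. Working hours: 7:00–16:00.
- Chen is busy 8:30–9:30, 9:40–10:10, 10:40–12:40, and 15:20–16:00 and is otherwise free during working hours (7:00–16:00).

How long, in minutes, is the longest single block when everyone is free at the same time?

Jamal free within 07:00–16:00: 07:00–09:10, 10:50–11:00, 11:30–13:00.
Ines free within 07:00–16:00: 08:00–10:00, 12:20–13:20, 14:30–15:10.
Chen free within 07:00–16:00: 07:00–08:30, 09:30–09:40, 10:10–10:40, 12:40–15:20.
Jamal ∩ Ines: 08:00–09:10, 12:20–13:00.
Jamal ∩ Ines ∩ Chen: 08:00–08:30, 12:40–13:00.
Common window lengths: 30, 20 min; longest is 30.

30 minutes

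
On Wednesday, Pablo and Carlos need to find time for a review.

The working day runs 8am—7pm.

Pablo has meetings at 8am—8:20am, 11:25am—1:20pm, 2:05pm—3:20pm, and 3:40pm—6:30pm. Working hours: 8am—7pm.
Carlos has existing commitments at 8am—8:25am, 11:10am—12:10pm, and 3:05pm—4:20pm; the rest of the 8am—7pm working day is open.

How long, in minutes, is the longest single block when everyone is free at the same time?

165 minutes

Pablo free within 08:00–19:00: 08:20–11:25, 13:20–14:05, 15:20–15:40, 18:30–19:00.
Carlos free within 08:00–19:00: 08:25–11:10, 12:10–15:05, 16:20–19:00.
Pablo ∩ Carlos: 08:25–11:10, 13:20–14:05, 18:30–19:00.
Common window lengths: 165, 45, 30 min; longest is 165.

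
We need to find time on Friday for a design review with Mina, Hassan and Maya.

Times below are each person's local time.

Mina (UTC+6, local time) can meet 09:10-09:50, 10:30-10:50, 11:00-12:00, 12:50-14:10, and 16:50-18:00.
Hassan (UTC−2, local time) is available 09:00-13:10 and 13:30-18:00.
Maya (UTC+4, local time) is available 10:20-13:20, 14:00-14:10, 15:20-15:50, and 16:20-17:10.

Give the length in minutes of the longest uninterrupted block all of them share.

Mina → UTC: 03:10–03:50, 04:30–04:50, 05:00–06:00, 06:50–08:10, 10:50–12:00.
Hassan → UTC: 11:00–15:10, 15:30–20:00.
Maya → UTC: 06:20–09:20, 10:00–10:10, 11:20–11:50, 12:20–13:10.
Mina ∩ Hassan: 11:00–12:00.
Mina ∩ Hassan ∩ Maya: 11:20–11:50.
Single common window of 30 minutes.

30 minutes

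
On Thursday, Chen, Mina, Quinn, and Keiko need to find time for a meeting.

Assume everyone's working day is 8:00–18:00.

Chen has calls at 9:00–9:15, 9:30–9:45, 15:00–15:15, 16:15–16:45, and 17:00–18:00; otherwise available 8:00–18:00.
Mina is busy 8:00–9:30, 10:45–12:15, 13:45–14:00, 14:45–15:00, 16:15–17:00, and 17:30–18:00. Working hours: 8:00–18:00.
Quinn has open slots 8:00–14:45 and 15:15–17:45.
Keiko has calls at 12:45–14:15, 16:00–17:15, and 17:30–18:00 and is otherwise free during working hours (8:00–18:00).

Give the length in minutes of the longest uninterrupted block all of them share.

60 minutes

Chen free within 08:00–18:00: 08:00–09:00, 09:15–09:30, 09:45–15:00, 15:15–16:15, 16:45–17:00.
Mina free within 08:00–18:00: 09:30–10:45, 12:15–13:45, 14:00–14:45, 15:00–16:15, 17:00–17:30.
Keiko free within 08:00–18:00: 08:00–12:45, 14:15–16:00, 17:15–17:30.
Chen ∩ Mina: 09:45–10:45, 12:15–13:45, 14:00–14:45, 15:15–16:15.
Chen ∩ Mina ∩ Quinn: 09:45–10:45, 12:15–13:45, 14:00–14:45, 15:15–16:15.
Chen ∩ Mina ∩ Quinn ∩ Keiko: 09:45–10:45, 12:15–12:45, 14:15–14:45, 15:15–16:00.
Common window lengths: 60, 30, 30, 45 min; longest is 60.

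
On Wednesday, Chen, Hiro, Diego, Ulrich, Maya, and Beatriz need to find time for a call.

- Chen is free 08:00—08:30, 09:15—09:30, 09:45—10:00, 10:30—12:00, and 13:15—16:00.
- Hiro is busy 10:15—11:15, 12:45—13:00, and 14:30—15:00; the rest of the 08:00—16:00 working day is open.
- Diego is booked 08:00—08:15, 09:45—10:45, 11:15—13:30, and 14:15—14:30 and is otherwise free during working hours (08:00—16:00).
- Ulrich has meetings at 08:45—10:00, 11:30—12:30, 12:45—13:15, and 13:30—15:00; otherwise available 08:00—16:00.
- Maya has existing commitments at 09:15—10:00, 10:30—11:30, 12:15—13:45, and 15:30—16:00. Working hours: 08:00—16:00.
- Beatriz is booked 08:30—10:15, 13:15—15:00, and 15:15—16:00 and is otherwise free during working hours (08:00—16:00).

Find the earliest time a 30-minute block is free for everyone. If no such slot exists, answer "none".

Hiro free within 08:00–16:00: 08:00–10:15, 11:15–12:45, 13:00–14:30, 15:00–16:00.
Diego free within 08:00–16:00: 08:15–09:45, 10:45–11:15, 13:30–14:15, 14:30–16:00.
Ulrich free within 08:00–16:00: 08:00–08:45, 10:00–11:30, 12:30–12:45, 13:15–13:30, 15:00–16:00.
Maya free within 08:00–16:00: 08:00–09:15, 10:00–10:30, 11:30–12:15, 13:45–15:30.
Beatriz free within 08:00–16:00: 08:00–08:30, 10:15–13:15, 15:00–15:15.
Chen ∩ Hiro: 08:00–08:30, 09:15–09:30, 09:45–10:00, 11:15–12:00, 13:15–14:30, 15:00–16:00.
Chen ∩ Hiro ∩ Diego: 08:15–08:30, 09:15–09:30, 13:30–14:15, 15:00–16:00.
Chen ∩ Hiro ∩ Diego ∩ Ulrich: 08:15–08:30, 15:00–16:00.
Chen ∩ Hiro ∩ Diego ∩ Ulrich ∩ Maya: 08:15–08:30, 15:00–15:30.
Chen ∩ Hiro ∩ Diego ∩ Ulrich ∩ Maya ∩ Beatriz: 08:15–08:30, 15:00–15:15.
Windows ≥ 30 min: (none).

none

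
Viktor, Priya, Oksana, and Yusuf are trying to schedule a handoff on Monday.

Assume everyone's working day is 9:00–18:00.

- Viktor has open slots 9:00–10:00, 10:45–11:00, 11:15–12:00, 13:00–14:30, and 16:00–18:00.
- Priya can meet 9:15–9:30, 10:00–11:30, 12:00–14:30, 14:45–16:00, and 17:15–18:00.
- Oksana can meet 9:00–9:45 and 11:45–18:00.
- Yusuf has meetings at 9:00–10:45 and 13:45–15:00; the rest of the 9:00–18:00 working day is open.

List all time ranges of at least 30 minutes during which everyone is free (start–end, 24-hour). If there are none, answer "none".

Yusuf free within 09:00–18:00: 10:45–13:45, 15:00–18:00.
Viktor ∩ Priya: 09:15–09:30, 10:45–11:00, 11:15–11:30, 13:00–14:30, 17:15–18:00.
Viktor ∩ Priya ∩ Oksana: 09:15–09:30, 13:00–14:30, 17:15–18:00.
Viktor ∩ Priya ∩ Oksana ∩ Yusuf: 13:00–13:45, 17:15–18:00.
Windows ≥ 30 min: 13:00–13:45, 17:15–18:00.

13:00–13:45, 17:15–18:00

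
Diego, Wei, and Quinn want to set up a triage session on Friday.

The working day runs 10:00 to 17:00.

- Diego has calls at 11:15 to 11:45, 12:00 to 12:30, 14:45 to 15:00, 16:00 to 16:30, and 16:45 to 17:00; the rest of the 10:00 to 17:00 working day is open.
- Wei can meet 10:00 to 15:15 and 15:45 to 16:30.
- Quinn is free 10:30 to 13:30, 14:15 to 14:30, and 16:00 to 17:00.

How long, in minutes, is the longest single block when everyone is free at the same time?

Diego free within 10:00–17:00: 10:00–11:15, 11:45–12:00, 12:30–14:45, 15:00–16:00, 16:30–16:45.
Diego ∩ Wei: 10:00–11:15, 11:45–12:00, 12:30–14:45, 15:00–15:15, 15:45–16:00.
Diego ∩ Wei ∩ Quinn: 10:30–11:15, 11:45–12:00, 12:30–13:30, 14:15–14:30.
Common window lengths: 45, 15, 60, 15 min; longest is 60.

60 minutes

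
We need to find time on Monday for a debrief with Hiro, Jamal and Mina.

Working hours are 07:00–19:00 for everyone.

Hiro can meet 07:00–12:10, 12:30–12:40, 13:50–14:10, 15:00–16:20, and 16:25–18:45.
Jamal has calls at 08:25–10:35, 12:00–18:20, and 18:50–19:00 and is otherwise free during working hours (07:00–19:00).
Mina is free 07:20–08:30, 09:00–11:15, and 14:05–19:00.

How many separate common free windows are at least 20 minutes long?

3

Jamal free within 07:00–19:00: 07:00–08:25, 10:35–12:00, 18:20–18:50.
Hiro ∩ Jamal: 07:00–08:25, 10:35–12:00, 18:20–18:45.
Hiro ∩ Jamal ∩ Mina: 07:20–08:25, 10:35–11:15, 18:20–18:45.
Windows ≥ 20 min: 07:20–08:25, 10:35–11:15, 18:20–18:45.
That's 3 windows.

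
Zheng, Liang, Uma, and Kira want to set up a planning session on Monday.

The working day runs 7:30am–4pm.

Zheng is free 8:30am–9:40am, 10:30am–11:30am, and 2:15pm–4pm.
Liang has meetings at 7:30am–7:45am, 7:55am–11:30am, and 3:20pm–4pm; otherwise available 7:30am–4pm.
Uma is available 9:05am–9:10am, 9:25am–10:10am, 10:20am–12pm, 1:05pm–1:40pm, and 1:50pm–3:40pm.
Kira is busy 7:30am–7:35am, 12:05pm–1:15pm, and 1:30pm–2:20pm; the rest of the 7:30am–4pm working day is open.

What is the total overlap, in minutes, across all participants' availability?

Liang free within 07:30–16:00: 07:45–07:55, 11:30–15:20.
Kira free within 07:30–16:00: 07:35–12:05, 13:15–13:30, 14:20–16:00.
Zheng ∩ Liang: 14:15–15:20.
Zheng ∩ Liang ∩ Uma: 14:15–15:20.
Zheng ∩ Liang ∩ Uma ∩ Kira: 14:20–15:20.
Total common minutes: 60.

60 minutes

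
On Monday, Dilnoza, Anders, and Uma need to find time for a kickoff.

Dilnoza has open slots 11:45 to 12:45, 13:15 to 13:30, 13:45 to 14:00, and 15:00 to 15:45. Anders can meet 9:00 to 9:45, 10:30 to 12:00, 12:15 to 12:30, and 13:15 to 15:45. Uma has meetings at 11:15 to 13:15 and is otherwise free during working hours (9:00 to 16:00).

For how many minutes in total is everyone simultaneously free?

75 minutes

Uma free within 09:00–16:00: 09:00–11:15, 13:15–16:00.
Dilnoza ∩ Anders: 11:45–12:00, 12:15–12:30, 13:15–13:30, 13:45–14:00, 15:00–15:45.
Dilnoza ∩ Anders ∩ Uma: 13:15–13:30, 13:45–14:00, 15:00–15:45.
Total common minutes: 15 + 15 + 45 = 75.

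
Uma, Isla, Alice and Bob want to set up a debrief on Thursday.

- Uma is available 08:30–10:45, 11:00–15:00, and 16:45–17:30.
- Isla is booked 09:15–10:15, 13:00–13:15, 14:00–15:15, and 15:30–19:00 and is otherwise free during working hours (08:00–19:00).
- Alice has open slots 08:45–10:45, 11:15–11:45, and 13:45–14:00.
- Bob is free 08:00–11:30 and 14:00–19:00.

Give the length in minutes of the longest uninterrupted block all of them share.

Isla free within 08:00–19:00: 08:00–09:15, 10:15–13:00, 13:15–14:00, 15:15–15:30.
Uma ∩ Isla: 08:30–09:15, 10:15–10:45, 11:00–13:00, 13:15–14:00.
Uma ∩ Isla ∩ Alice: 08:45–09:15, 10:15–10:45, 11:15–11:45, 13:45–14:00.
Uma ∩ Isla ∩ Alice ∩ Bob: 08:45–09:15, 10:15–10:45, 11:15–11:30.
Common window lengths: 30, 30, 15 min; longest is 30.

30 minutes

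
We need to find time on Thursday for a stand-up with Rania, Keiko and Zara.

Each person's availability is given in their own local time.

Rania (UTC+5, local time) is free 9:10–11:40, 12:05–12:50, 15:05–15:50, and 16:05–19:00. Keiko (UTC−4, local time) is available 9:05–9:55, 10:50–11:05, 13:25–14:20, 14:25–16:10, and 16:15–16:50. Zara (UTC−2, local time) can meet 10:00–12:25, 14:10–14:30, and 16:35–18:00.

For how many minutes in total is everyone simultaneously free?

50 minutes

Rania → UTC: 04:10–06:40, 07:05–07:50, 10:05–10:50, 11:05–14:00.
Keiko → UTC: 13:05–13:55, 14:50–15:05, 17:25–18:20, 18:25–20:10, 20:15–20:50.
Zara → UTC: 12:00–14:25, 16:10–16:30, 18:35–20:00.
Rania ∩ Keiko: 13:05–13:55.
Rania ∩ Keiko ∩ Zara: 13:05–13:55.
Total common minutes: 50.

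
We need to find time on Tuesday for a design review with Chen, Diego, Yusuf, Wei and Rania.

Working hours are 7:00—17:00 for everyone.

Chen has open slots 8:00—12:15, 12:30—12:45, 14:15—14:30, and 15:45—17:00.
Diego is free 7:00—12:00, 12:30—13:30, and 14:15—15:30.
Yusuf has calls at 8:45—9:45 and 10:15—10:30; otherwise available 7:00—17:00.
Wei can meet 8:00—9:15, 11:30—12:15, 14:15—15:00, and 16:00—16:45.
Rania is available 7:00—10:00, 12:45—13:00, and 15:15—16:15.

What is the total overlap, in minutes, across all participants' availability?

45 minutes

Yusuf free within 07:00–17:00: 07:00–08:45, 09:45–10:15, 10:30–17:00.
Chen ∩ Diego: 08:00–12:00, 12:30–12:45, 14:15–14:30.
Chen ∩ Diego ∩ Yusuf: 08:00–08:45, 09:45–10:15, 10:30–12:00, 12:30–12:45, 14:15–14:30.
Chen ∩ Diego ∩ Yusuf ∩ Wei: 08:00–08:45, 11:30–12:00, 14:15–14:30.
Chen ∩ Diego ∩ Yusuf ∩ Wei ∩ Rania: 08:00–08:45.
Total common minutes: 45.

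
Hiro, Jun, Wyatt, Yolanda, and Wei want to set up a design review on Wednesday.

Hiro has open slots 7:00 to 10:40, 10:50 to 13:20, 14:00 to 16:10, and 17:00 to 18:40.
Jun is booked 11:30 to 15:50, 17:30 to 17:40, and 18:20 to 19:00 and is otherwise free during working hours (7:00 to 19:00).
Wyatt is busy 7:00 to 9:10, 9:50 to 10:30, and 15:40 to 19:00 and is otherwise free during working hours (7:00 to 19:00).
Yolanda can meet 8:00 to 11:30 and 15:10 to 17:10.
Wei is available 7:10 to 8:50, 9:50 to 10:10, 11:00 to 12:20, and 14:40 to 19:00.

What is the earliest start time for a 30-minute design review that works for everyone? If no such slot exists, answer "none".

11:00

Jun free within 07:00–19:00: 07:00–11:30, 15:50–17:30, 17:40–18:20.
Wyatt free within 07:00–19:00: 09:10–09:50, 10:30–15:40.
Hiro ∩ Jun: 07:00–10:40, 10:50–11:30, 15:50–16:10, 17:00–17:30, 17:40–18:20.
Hiro ∩ Jun ∩ Wyatt: 09:10–09:50, 10:30–10:40, 10:50–11:30.
Hiro ∩ Jun ∩ Wyatt ∩ Yolanda: 09:10–09:50, 10:30–10:40, 10:50–11:30.
Hiro ∩ Jun ∩ Wyatt ∩ Yolanda ∩ Wei: 11:00–11:30.
Windows ≥ 30 min: 11:00–11:30.
Earliest such window starts at 11:00.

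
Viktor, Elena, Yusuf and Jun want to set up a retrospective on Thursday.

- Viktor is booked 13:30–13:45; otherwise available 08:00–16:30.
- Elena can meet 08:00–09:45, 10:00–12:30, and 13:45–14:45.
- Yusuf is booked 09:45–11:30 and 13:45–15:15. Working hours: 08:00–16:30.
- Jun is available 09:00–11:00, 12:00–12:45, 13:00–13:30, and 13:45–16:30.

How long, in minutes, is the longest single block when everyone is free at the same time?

Viktor free within 08:00–16:30: 08:00–13:30, 13:45–16:30.
Yusuf free within 08:00–16:30: 08:00–09:45, 11:30–13:45, 15:15–16:30.
Viktor ∩ Elena: 08:00–09:45, 10:00–12:30, 13:45–14:45.
Viktor ∩ Elena ∩ Yusuf: 08:00–09:45, 11:30–12:30.
Viktor ∩ Elena ∩ Yusuf ∩ Jun: 09:00–09:45, 12:00–12:30.
Common window lengths: 45, 30 min; longest is 45.

45 minutes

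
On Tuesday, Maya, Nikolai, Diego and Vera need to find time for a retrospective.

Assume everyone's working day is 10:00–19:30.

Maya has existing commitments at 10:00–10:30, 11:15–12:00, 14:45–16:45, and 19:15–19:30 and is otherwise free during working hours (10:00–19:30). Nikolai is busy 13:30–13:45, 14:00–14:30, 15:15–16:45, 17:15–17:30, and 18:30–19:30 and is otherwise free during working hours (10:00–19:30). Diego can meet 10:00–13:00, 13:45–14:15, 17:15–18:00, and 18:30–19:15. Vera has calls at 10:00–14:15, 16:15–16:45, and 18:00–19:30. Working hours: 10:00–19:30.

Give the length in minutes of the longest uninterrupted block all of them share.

30 minutes

Maya free within 10:00–19:30: 10:30–11:15, 12:00–14:45, 16:45–19:15.
Nikolai free within 10:00–19:30: 10:00–13:30, 13:45–14:00, 14:30–15:15, 16:45–17:15, 17:30–18:30.
Vera free within 10:00–19:30: 14:15–16:15, 16:45–18:00.
Maya ∩ Nikolai: 10:30–11:15, 12:00–13:30, 13:45–14:00, 14:30–14:45, 16:45–17:15, 17:30–18:30.
Maya ∩ Nikolai ∩ Diego: 10:30–11:15, 12:00–13:00, 13:45–14:00, 17:30–18:00.
Maya ∩ Nikolai ∩ Diego ∩ Vera: 17:30–18:00.
Single common window of 30 minutes.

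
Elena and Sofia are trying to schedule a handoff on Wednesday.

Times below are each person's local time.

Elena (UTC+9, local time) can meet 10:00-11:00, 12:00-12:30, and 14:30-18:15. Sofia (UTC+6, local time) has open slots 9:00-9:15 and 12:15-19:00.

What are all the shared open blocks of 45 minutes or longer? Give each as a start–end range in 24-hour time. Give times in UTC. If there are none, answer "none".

06:15–09:15

Elena → UTC: 01:00–02:00, 03:00–03:30, 05:30–09:15.
Sofia → UTC: 03:00–03:15, 06:15–13:00.
Elena ∩ Sofia: 03:00–03:15, 06:15–09:15.
Windows ≥ 45 min: 06:15–09:15.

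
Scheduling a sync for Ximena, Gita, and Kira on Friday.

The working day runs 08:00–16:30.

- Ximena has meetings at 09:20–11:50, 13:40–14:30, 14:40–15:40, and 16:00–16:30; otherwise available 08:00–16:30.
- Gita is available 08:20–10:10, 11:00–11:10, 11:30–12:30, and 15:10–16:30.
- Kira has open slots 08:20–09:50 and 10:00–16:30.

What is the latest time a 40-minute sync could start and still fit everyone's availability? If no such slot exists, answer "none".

Ximena free within 08:00–16:30: 08:00–09:20, 11:50–13:40, 14:30–14:40, 15:40–16:00.
Ximena ∩ Gita: 08:20–09:20, 11:50–12:30, 15:40–16:00.
Ximena ∩ Gita ∩ Kira: 08:20–09:20, 11:50–12:30, 15:40–16:00.
Windows ≥ 40 min: 08:20–09:20, 11:50–12:30.
Latest start in the last window 11:50–12:30 is 12:30 − 40 min = 11:50.

11:50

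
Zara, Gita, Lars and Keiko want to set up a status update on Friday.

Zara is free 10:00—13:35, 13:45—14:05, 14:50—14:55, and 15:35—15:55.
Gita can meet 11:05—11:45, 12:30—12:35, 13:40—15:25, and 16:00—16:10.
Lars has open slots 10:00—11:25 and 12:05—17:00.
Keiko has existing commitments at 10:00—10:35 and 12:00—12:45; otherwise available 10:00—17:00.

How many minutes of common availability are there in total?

45 minutes

Keiko free within 10:00–17:00: 10:35–12:00, 12:45–17:00.
Zara ∩ Gita: 11:05–11:45, 12:30–12:35, 13:45–14:05, 14:50–14:55.
Zara ∩ Gita ∩ Lars: 11:05–11:25, 12:30–12:35, 13:45–14:05, 14:50–14:55.
Zara ∩ Gita ∩ Lars ∩ Keiko: 11:05–11:25, 13:45–14:05, 14:50–14:55.
Total common minutes: 20 + 20 + 5 = 45.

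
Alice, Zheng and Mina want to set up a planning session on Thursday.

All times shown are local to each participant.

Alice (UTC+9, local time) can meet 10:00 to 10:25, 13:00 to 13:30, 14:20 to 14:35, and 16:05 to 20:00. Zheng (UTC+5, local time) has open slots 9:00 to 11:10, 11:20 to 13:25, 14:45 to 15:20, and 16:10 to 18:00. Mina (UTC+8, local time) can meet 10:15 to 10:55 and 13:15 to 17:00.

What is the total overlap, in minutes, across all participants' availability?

Alice → UTC: 01:00–01:25, 04:00–04:30, 05:20–05:35, 07:05–11:00.
Zheng → UTC: 04:00–06:10, 06:20–08:25, 09:45–10:20, 11:10–13:00.
Mina → UTC: 02:15–02:55, 05:15–09:00.
Alice ∩ Zheng: 04:00–04:30, 05:20–05:35, 07:05–08:25, 09:45–10:20.
Alice ∩ Zheng ∩ Mina: 05:20–05:35, 07:05–08:25.
Total common minutes: 15 + 80 = 95.

95 minutes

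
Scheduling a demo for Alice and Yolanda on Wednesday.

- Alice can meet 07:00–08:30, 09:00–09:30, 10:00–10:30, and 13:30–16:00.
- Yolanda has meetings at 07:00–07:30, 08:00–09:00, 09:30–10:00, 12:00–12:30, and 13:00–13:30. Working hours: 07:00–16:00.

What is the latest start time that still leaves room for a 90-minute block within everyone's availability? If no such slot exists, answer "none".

Yolanda free within 07:00–16:00: 07:30–08:00, 09:00–09:30, 10:00–12:00, 12:30–13:00, 13:30–16:00.
Alice ∩ Yolanda: 07:30–08:00, 09:00–09:30, 10:00–10:30, 13:30–16:00.
Windows ≥ 90 min: 13:30–16:00.
Latest start in the last window 13:30–16:00 is 16:00 − 90 min = 14:30.

14:30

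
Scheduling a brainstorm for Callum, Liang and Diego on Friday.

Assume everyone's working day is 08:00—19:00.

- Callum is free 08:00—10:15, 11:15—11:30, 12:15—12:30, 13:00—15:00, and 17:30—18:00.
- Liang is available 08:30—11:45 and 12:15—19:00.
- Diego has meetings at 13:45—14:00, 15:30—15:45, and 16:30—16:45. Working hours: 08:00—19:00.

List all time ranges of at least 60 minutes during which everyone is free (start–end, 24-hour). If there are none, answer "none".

08:30–10:15, 14:00–15:00

Diego free within 08:00–19:00: 08:00–13:45, 14:00–15:30, 15:45–16:30, 16:45–19:00.
Callum ∩ Liang: 08:30–10:15, 11:15–11:30, 12:15–12:30, 13:00–15:00, 17:30–18:00.
Callum ∩ Liang ∩ Diego: 08:30–10:15, 11:15–11:30, 12:15–12:30, 13:00–13:45, 14:00–15:00, 17:30–18:00.
Windows ≥ 60 min: 08:30–10:15, 14:00–15:00.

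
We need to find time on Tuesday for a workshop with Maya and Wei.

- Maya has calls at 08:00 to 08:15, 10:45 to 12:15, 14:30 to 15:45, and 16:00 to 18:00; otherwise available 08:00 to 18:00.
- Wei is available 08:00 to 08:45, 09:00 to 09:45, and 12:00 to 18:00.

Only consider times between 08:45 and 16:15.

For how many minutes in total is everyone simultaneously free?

195 minutes

Maya free within 08:00–18:00: 08:15–10:45, 12:15–14:30, 15:45–16:00.
Maya ∩ Wei: 08:15–08:45, 09:00–09:45, 12:15–14:30, 15:45–16:00.
Restricted to 08:45–16:15: 09:00–09:45, 12:15–14:30, 15:45–16:00.
Total common minutes: 45 + 135 + 15 = 195.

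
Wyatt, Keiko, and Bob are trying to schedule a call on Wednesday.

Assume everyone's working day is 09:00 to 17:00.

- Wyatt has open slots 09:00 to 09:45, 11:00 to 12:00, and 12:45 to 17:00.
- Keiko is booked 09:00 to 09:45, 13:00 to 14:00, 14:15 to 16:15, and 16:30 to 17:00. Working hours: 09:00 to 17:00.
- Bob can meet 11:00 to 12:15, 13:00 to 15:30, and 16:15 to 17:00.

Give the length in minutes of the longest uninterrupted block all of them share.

Keiko free within 09:00–17:00: 09:45–13:00, 14:00–14:15, 16:15–16:30.
Wyatt ∩ Keiko: 11:00–12:00, 12:45–13:00, 14:00–14:15, 16:15–16:30.
Wyatt ∩ Keiko ∩ Bob: 11:00–12:00, 14:00–14:15, 16:15–16:30.
Common window lengths: 60, 15, 15 min; longest is 60.

60 minutes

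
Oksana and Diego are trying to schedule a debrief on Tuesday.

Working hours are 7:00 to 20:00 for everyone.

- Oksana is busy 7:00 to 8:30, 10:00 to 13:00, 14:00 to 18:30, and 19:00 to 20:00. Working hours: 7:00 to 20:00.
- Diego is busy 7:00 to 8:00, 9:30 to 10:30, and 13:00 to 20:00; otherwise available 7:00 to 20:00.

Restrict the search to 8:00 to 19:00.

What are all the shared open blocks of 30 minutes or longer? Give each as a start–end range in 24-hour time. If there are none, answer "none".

Oksana free within 07:00–20:00: 08:30–10:00, 13:00–14:00, 18:30–19:00.
Diego free within 07:00–20:00: 08:00–09:30, 10:30–13:00.
Oksana ∩ Diego: 08:30–09:30.
Restricted to 08:00–19:00: 08:30–09:30.
Windows ≥ 30 min: 08:30–09:30.

08:30–09:30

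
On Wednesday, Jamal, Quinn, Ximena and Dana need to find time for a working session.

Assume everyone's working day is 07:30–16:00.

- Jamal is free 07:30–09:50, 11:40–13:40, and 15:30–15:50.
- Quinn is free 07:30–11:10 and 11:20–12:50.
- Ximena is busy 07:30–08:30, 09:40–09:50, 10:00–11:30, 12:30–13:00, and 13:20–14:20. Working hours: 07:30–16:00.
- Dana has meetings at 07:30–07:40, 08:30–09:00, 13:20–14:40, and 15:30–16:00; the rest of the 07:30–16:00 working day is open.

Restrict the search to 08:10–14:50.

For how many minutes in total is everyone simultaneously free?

90 minutes

Ximena free within 07:30–16:00: 08:30–09:40, 09:50–10:00, 11:30–12:30, 13:00–13:20, 14:20–16:00.
Dana free within 07:30–16:00: 07:40–08:30, 09:00–13:20, 14:40–15:30.
Jamal ∩ Quinn: 07:30–09:50, 11:40–12:50.
Jamal ∩ Quinn ∩ Ximena: 08:30–09:40, 11:40–12:30.
Jamal ∩ Quinn ∩ Ximena ∩ Dana: 09:00–09:40, 11:40–12:30.
Restricted to 08:10–14:50: 09:00–09:40, 11:40–12:30.
Total common minutes: 40 + 50 = 90.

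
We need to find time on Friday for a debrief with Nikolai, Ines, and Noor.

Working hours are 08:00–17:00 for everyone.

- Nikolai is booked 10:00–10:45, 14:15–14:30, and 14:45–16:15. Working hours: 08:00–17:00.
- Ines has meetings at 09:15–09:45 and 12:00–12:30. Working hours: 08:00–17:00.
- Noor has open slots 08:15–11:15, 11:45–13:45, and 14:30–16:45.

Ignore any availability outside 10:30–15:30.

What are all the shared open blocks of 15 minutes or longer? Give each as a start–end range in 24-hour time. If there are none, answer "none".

10:45–11:15, 11:45–12:00, 12:30–13:45, 14:30–14:45

Nikolai free within 08:00–17:00: 08:00–10:00, 10:45–14:15, 14:30–14:45, 16:15–17:00.
Ines free within 08:00–17:00: 08:00–09:15, 09:45–12:00, 12:30–17:00.
Nikolai ∩ Ines: 08:00–09:15, 09:45–10:00, 10:45–12:00, 12:30–14:15, 14:30–14:45, 16:15–17:00.
Nikolai ∩ Ines ∩ Noor: 08:15–09:15, 09:45–10:00, 10:45–11:15, 11:45–12:00, 12:30–13:45, 14:30–14:45, 16:15–16:45.
Restricted to 10:30–15:30: 10:45–11:15, 11:45–12:00, 12:30–13:45, 14:30–14:45.
Windows ≥ 15 min: 10:45–11:15, 11:45–12:00, 12:30–13:45, 14:30–14:45.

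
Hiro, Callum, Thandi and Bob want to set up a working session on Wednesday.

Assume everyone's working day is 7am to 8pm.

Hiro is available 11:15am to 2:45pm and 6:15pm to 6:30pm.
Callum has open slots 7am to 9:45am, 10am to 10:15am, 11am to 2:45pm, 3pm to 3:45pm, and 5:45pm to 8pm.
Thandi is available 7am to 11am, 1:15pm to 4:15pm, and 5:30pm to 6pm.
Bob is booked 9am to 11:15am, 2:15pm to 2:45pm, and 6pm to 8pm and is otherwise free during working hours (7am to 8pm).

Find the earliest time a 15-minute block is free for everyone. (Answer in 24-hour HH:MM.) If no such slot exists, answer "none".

13:15

Bob free within 07:00–20:00: 07:00–09:00, 11:15–14:15, 14:45–18:00.
Hiro ∩ Callum: 11:15–14:45, 18:15–18:30.
Hiro ∩ Callum ∩ Thandi: 13:15–14:45.
Hiro ∩ Callum ∩ Thandi ∩ Bob: 13:15–14:15.
Windows ≥ 15 min: 13:15–14:15.
Earliest such window starts at 13:15.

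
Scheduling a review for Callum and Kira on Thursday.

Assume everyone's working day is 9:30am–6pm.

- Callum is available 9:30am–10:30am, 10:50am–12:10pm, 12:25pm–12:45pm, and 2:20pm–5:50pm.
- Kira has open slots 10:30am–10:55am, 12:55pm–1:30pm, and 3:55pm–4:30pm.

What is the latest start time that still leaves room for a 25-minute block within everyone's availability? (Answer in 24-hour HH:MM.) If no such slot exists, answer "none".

Callum ∩ Kira: 10:50–10:55, 15:55–16:30.
Windows ≥ 25 min: 15:55–16:30.
Latest start in the last window 15:55–16:30 is 16:30 − 25 min = 16:05.

16:05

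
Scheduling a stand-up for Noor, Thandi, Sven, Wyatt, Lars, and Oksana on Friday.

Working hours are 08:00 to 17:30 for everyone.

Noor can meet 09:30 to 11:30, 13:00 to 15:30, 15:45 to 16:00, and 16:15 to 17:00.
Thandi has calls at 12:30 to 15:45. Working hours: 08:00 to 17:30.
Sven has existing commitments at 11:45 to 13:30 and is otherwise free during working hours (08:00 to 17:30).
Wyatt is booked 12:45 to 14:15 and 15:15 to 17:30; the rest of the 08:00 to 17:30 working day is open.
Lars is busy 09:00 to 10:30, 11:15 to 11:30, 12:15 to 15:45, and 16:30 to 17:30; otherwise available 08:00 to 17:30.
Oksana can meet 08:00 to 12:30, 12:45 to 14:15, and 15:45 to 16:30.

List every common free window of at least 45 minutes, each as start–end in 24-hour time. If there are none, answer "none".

Thandi free within 08:00–17:30: 08:00–12:30, 15:45–17:30.
Sven free within 08:00–17:30: 08:00–11:45, 13:30–17:30.
Wyatt free within 08:00–17:30: 08:00–12:45, 14:15–15:15.
Lars free within 08:00–17:30: 08:00–09:00, 10:30–11:15, 11:30–12:15, 15:45–16:30.
Noor ∩ Thandi: 09:30–11:30, 15:45–16:00, 16:15–17:00.
Noor ∩ Thandi ∩ Sven: 09:30–11:30, 15:45–16:00, 16:15–17:00.
Noor ∩ Thandi ∩ Sven ∩ Wyatt: 09:30–11:30.
Noor ∩ Thandi ∩ Sven ∩ Wyatt ∩ Lars: 10:30–11:15.
Noor ∩ Thandi ∩ Sven ∩ Wyatt ∩ Lars ∩ Oksana: 10:30–11:15.
Windows ≥ 45 min: 10:30–11:15.

10:30–11:15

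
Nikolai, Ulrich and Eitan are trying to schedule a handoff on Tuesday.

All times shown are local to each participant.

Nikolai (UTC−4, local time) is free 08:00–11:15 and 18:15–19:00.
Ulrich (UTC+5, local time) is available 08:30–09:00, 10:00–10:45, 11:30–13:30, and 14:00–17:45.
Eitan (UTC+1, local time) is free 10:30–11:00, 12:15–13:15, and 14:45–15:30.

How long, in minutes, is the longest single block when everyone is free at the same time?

Nikolai → UTC: 12:00–15:15, 22:15–23:00.
Ulrich → UTC: 03:30–04:00, 05:00–05:45, 06:30–08:30, 09:00–12:45.
Eitan → UTC: 09:30–10:00, 11:15–12:15, 13:45–14:30.
Nikolai ∩ Ulrich: 12:00–12:45.
Nikolai ∩ Ulrich ∩ Eitan: 12:00–12:15.
Single common window of 15 minutes.

15 minutes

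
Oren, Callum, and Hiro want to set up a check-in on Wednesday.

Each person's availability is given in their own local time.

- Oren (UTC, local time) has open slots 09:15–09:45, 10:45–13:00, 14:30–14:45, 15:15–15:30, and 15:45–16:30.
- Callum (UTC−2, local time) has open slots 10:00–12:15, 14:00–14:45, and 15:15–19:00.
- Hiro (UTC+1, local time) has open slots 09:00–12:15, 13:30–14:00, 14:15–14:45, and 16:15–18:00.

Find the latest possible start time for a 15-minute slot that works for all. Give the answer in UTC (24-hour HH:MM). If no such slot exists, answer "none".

16:15

Oren → UTC: 09:15–09:45, 10:45–13:00, 14:30–14:45, 15:15–15:30, 15:45–16:30.
Callum → UTC: 12:00–14:15, 16:00–16:45, 17:15–21:00.
Hiro → UTC: 08:00–11:15, 12:30–13:00, 13:15–13:45, 15:15–17:00.
Oren ∩ Callum: 12:00–13:00, 16:00–16:30.
Oren ∩ Callum ∩ Hiro: 12:30–13:00, 16:00–16:30.
Windows ≥ 15 min: 12:30–13:00, 16:00–16:30.
Latest start in the last window 16:00–16:30 is 16:30 − 15 min = 16:15.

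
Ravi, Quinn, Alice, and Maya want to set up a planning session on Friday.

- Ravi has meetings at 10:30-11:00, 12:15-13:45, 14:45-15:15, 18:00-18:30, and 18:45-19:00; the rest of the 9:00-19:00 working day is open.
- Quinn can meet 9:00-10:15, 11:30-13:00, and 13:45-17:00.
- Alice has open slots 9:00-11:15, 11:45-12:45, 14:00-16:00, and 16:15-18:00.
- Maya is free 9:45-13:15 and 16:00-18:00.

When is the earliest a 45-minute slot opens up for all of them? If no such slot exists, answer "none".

Ravi free within 09:00–19:00: 09:00–10:30, 11:00–12:15, 13:45–14:45, 15:15–18:00, 18:30–18:45.
Ravi ∩ Quinn: 09:00–10:15, 11:30–12:15, 13:45–14:45, 15:15–17:00.
Ravi ∩ Quinn ∩ Alice: 09:00–10:15, 11:45–12:15, 14:00–14:45, 15:15–16:00, 16:15–17:00.
Ravi ∩ Quinn ∩ Alice ∩ Maya: 09:45–10:15, 11:45–12:15, 16:15–17:00.
Windows ≥ 45 min: 16:15–17:00.
Earliest such window starts at 16:15.

16:15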